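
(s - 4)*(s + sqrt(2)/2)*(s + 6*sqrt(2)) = s^3 - 4*s^2 + 13*sqrt(2)*s^2/2 - 26*sqrt(2)*s + 6*s - 24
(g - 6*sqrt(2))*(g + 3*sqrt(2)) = g^2 - 3*sqrt(2)*g - 36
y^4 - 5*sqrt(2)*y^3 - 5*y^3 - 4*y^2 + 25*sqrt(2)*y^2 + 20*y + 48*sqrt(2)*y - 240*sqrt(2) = (y - 5)*(y - 4*sqrt(2))*(y - 3*sqrt(2))*(y + 2*sqrt(2))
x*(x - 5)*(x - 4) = x^3 - 9*x^2 + 20*x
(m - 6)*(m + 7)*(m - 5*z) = m^3 - 5*m^2*z + m^2 - 5*m*z - 42*m + 210*z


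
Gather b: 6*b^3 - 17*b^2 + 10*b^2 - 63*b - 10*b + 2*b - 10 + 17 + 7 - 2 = 6*b^3 - 7*b^2 - 71*b + 12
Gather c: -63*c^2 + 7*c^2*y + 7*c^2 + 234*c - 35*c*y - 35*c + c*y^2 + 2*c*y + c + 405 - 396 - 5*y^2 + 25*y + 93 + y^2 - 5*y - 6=c^2*(7*y - 56) + c*(y^2 - 33*y + 200) - 4*y^2 + 20*y + 96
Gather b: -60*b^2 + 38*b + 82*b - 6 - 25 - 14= -60*b^2 + 120*b - 45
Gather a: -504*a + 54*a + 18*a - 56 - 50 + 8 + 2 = -432*a - 96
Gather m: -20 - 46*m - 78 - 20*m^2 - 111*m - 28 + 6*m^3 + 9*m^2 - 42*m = 6*m^3 - 11*m^2 - 199*m - 126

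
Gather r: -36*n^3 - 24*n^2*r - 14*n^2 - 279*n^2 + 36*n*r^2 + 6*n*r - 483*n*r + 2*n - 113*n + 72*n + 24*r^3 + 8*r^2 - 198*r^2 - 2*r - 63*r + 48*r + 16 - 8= -36*n^3 - 293*n^2 - 39*n + 24*r^3 + r^2*(36*n - 190) + r*(-24*n^2 - 477*n - 17) + 8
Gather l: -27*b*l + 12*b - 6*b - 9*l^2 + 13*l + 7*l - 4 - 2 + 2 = 6*b - 9*l^2 + l*(20 - 27*b) - 4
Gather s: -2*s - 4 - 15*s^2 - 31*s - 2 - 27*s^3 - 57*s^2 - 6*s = -27*s^3 - 72*s^2 - 39*s - 6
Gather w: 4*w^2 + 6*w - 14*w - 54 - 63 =4*w^2 - 8*w - 117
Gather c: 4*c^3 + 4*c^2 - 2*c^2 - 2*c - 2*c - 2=4*c^3 + 2*c^2 - 4*c - 2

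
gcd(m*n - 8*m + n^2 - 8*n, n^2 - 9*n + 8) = n - 8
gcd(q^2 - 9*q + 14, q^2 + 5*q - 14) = q - 2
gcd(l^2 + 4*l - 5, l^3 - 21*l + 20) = l^2 + 4*l - 5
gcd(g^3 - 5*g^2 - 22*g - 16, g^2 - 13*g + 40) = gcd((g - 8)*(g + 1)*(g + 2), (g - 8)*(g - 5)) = g - 8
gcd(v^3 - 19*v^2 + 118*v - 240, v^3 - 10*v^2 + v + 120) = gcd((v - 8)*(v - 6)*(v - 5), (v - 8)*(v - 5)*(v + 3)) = v^2 - 13*v + 40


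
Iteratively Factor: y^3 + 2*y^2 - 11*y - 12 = (y + 1)*(y^2 + y - 12) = (y + 1)*(y + 4)*(y - 3)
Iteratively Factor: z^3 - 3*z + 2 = (z - 1)*(z^2 + z - 2) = (z - 1)^2*(z + 2)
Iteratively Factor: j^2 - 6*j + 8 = (j - 4)*(j - 2)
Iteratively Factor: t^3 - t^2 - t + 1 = (t + 1)*(t^2 - 2*t + 1) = (t - 1)*(t + 1)*(t - 1)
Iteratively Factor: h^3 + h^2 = (h)*(h^2 + h) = h*(h + 1)*(h)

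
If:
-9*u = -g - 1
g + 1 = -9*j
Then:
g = 9*u - 1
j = -u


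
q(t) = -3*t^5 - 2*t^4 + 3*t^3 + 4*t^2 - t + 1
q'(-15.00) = -730471.00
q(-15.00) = 2167666.00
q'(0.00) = -1.00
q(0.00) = 1.00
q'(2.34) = -485.24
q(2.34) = -211.44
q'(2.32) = -468.45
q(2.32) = -201.90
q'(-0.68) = -2.97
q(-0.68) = 2.59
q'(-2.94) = -864.11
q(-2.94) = 471.81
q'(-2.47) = -403.61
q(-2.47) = 184.03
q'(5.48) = -14530.79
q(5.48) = -16020.31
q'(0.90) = -2.18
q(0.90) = 2.44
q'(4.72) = -8048.87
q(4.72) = -7619.79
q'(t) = -15*t^4 - 8*t^3 + 9*t^2 + 8*t - 1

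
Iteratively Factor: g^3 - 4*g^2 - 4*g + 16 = (g - 2)*(g^2 - 2*g - 8) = (g - 2)*(g + 2)*(g - 4)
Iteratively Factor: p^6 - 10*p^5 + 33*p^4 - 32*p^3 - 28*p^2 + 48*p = (p + 1)*(p^5 - 11*p^4 + 44*p^3 - 76*p^2 + 48*p) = p*(p + 1)*(p^4 - 11*p^3 + 44*p^2 - 76*p + 48) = p*(p - 2)*(p + 1)*(p^3 - 9*p^2 + 26*p - 24) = p*(p - 2)^2*(p + 1)*(p^2 - 7*p + 12) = p*(p - 3)*(p - 2)^2*(p + 1)*(p - 4)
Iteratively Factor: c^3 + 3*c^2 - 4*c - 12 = (c + 2)*(c^2 + c - 6) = (c - 2)*(c + 2)*(c + 3)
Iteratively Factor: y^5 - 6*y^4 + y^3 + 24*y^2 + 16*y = (y - 4)*(y^4 - 2*y^3 - 7*y^2 - 4*y) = (y - 4)^2*(y^3 + 2*y^2 + y) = y*(y - 4)^2*(y^2 + 2*y + 1) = y*(y - 4)^2*(y + 1)*(y + 1)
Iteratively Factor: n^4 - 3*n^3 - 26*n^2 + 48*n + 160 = (n + 2)*(n^3 - 5*n^2 - 16*n + 80) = (n - 5)*(n + 2)*(n^2 - 16) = (n - 5)*(n - 4)*(n + 2)*(n + 4)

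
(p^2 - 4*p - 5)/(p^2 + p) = (p - 5)/p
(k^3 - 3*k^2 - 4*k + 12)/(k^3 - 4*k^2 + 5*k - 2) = (k^2 - k - 6)/(k^2 - 2*k + 1)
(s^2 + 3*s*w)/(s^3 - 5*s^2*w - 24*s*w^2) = 1/(s - 8*w)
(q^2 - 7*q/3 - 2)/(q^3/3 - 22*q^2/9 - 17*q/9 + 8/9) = 3*(3*q^2 - 7*q - 6)/(3*q^3 - 22*q^2 - 17*q + 8)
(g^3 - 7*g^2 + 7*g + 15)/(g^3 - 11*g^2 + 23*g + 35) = (g - 3)/(g - 7)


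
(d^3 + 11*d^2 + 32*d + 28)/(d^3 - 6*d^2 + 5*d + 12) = (d^3 + 11*d^2 + 32*d + 28)/(d^3 - 6*d^2 + 5*d + 12)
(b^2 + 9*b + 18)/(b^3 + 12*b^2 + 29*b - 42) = (b + 3)/(b^2 + 6*b - 7)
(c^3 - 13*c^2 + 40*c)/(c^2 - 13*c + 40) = c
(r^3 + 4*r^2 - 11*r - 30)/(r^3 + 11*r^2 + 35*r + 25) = (r^2 - r - 6)/(r^2 + 6*r + 5)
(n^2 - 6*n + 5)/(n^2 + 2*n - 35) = (n - 1)/(n + 7)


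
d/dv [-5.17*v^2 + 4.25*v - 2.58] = 4.25 - 10.34*v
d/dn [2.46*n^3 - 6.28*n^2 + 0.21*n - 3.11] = 7.38*n^2 - 12.56*n + 0.21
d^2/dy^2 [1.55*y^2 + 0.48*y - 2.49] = 3.10000000000000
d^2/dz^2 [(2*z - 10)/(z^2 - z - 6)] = 4*(3*(2 - z)*(-z^2 + z + 6) - (z - 5)*(2*z - 1)^2)/(-z^2 + z + 6)^3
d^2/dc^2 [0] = 0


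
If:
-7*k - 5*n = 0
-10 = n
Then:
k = 50/7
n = -10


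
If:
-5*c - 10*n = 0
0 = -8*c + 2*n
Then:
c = 0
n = 0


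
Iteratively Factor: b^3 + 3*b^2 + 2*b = (b)*(b^2 + 3*b + 2) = b*(b + 2)*(b + 1)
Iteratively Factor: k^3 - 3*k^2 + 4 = (k - 2)*(k^2 - k - 2) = (k - 2)^2*(k + 1)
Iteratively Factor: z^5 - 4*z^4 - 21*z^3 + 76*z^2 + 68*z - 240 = (z - 5)*(z^4 + z^3 - 16*z^2 - 4*z + 48) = (z - 5)*(z - 3)*(z^3 + 4*z^2 - 4*z - 16) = (z - 5)*(z - 3)*(z + 2)*(z^2 + 2*z - 8) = (z - 5)*(z - 3)*(z - 2)*(z + 2)*(z + 4)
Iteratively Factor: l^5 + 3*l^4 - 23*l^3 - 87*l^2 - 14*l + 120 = (l + 2)*(l^4 + l^3 - 25*l^2 - 37*l + 60) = (l - 5)*(l + 2)*(l^3 + 6*l^2 + 5*l - 12) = (l - 5)*(l - 1)*(l + 2)*(l^2 + 7*l + 12) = (l - 5)*(l - 1)*(l + 2)*(l + 3)*(l + 4)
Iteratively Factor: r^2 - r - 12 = (r - 4)*(r + 3)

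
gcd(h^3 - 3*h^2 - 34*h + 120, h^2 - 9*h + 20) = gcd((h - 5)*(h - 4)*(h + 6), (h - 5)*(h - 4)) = h^2 - 9*h + 20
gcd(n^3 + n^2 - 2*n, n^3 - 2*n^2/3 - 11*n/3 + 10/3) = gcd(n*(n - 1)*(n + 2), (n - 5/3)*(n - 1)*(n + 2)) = n^2 + n - 2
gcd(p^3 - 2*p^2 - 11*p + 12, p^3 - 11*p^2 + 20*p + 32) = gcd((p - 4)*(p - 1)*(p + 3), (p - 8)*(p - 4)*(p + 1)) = p - 4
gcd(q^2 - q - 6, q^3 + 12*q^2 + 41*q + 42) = q + 2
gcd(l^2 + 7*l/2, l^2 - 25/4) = 1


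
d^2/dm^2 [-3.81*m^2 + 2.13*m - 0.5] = -7.62000000000000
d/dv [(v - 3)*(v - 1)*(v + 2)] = 3*v^2 - 4*v - 5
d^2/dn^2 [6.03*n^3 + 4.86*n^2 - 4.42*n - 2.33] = 36.18*n + 9.72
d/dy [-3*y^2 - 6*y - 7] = -6*y - 6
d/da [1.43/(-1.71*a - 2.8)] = 2.4453/(1.71*a + 2.8)^2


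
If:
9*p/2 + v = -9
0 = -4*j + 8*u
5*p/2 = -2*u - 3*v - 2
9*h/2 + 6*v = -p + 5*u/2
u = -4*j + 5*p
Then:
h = -2713/801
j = -250/89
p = -225/89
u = -125/89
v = 423/178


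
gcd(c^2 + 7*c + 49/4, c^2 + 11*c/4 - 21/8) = c + 7/2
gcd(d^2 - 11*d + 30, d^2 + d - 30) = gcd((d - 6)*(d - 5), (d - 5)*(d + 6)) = d - 5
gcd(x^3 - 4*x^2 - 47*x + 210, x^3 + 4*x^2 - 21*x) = x + 7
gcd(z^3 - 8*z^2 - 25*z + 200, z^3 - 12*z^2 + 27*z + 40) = z^2 - 13*z + 40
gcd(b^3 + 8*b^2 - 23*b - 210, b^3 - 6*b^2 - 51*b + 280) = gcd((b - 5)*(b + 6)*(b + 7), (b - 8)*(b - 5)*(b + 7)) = b^2 + 2*b - 35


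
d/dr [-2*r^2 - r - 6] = -4*r - 1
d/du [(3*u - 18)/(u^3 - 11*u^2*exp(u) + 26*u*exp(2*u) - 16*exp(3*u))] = 3*(u^3 - 11*u^2*exp(u) + 26*u*exp(2*u) + (u - 6)*(11*u^2*exp(u) - 3*u^2 - 52*u*exp(2*u) + 22*u*exp(u) + 48*exp(3*u) - 26*exp(2*u)) - 16*exp(3*u))/(u^3 - 11*u^2*exp(u) + 26*u*exp(2*u) - 16*exp(3*u))^2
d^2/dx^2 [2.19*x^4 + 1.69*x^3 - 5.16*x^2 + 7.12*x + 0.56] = 26.28*x^2 + 10.14*x - 10.32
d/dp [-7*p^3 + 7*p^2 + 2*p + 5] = -21*p^2 + 14*p + 2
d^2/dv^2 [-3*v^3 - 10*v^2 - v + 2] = -18*v - 20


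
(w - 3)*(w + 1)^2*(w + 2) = w^4 + w^3 - 7*w^2 - 13*w - 6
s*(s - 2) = s^2 - 2*s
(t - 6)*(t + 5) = t^2 - t - 30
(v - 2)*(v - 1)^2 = v^3 - 4*v^2 + 5*v - 2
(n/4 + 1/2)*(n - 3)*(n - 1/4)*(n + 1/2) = n^4/4 - 3*n^3/16 - 51*n^2/32 - 11*n/32 + 3/16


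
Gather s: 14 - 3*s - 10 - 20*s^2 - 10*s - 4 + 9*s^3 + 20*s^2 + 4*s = 9*s^3 - 9*s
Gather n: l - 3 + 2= l - 1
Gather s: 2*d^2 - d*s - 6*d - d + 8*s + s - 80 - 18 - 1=2*d^2 - 7*d + s*(9 - d) - 99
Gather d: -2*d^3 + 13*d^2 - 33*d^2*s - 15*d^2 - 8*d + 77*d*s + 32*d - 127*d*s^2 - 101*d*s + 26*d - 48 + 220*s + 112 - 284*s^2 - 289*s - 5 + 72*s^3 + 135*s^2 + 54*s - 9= -2*d^3 + d^2*(-33*s - 2) + d*(-127*s^2 - 24*s + 50) + 72*s^3 - 149*s^2 - 15*s + 50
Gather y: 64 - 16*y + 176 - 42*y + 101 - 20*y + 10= 351 - 78*y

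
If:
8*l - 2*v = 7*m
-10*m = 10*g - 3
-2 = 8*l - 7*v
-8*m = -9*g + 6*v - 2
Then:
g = 133/635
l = 2143/10160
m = 23/254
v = 669/1270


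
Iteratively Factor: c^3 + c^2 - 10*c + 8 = (c - 2)*(c^2 + 3*c - 4) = (c - 2)*(c - 1)*(c + 4)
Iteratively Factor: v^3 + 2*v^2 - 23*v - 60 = (v + 3)*(v^2 - v - 20) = (v - 5)*(v + 3)*(v + 4)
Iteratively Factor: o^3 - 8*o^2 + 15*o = (o - 5)*(o^2 - 3*o) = o*(o - 5)*(o - 3)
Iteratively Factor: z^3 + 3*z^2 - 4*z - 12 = (z + 2)*(z^2 + z - 6) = (z + 2)*(z + 3)*(z - 2)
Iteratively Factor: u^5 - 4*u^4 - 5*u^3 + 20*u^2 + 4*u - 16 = (u - 1)*(u^4 - 3*u^3 - 8*u^2 + 12*u + 16) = (u - 2)*(u - 1)*(u^3 - u^2 - 10*u - 8) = (u - 4)*(u - 2)*(u - 1)*(u^2 + 3*u + 2) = (u - 4)*(u - 2)*(u - 1)*(u + 1)*(u + 2)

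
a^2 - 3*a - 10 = (a - 5)*(a + 2)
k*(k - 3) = k^2 - 3*k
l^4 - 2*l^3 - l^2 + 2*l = l*(l - 2)*(l - 1)*(l + 1)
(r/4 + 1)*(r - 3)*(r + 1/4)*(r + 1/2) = r^4/4 + 7*r^3/16 - 89*r^2/32 - 71*r/32 - 3/8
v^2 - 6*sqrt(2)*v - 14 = (v - 7*sqrt(2))*(v + sqrt(2))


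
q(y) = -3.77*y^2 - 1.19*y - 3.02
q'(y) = -7.54*y - 1.19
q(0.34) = -3.86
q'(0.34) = -3.75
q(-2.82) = -29.64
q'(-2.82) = 20.07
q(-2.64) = -26.15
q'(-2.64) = 18.72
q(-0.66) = -3.88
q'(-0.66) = 3.79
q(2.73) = -34.37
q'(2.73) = -21.77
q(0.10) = -3.18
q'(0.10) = -1.94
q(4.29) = -77.51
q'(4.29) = -33.54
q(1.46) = -12.79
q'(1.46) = -12.20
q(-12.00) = -531.62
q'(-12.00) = 89.29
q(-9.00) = -297.68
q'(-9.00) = 66.67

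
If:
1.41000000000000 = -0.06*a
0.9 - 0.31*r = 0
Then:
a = -23.50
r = 2.90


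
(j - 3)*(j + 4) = j^2 + j - 12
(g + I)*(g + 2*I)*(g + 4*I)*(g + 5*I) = g^4 + 12*I*g^3 - 49*g^2 - 78*I*g + 40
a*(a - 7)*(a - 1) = a^3 - 8*a^2 + 7*a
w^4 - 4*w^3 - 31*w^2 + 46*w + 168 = (w - 7)*(w - 3)*(w + 2)*(w + 4)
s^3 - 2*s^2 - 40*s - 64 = (s - 8)*(s + 2)*(s + 4)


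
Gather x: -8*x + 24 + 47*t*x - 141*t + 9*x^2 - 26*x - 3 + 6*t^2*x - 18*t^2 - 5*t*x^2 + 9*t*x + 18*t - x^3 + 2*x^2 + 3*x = -18*t^2 - 123*t - x^3 + x^2*(11 - 5*t) + x*(6*t^2 + 56*t - 31) + 21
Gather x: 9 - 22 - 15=-28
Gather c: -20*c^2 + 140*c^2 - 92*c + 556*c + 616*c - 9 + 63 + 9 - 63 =120*c^2 + 1080*c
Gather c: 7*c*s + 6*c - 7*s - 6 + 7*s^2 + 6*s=c*(7*s + 6) + 7*s^2 - s - 6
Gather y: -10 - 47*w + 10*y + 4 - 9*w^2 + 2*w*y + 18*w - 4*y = -9*w^2 - 29*w + y*(2*w + 6) - 6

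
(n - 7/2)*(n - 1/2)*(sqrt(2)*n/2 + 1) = sqrt(2)*n^3/2 - 2*sqrt(2)*n^2 + n^2 - 4*n + 7*sqrt(2)*n/8 + 7/4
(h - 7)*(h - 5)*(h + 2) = h^3 - 10*h^2 + 11*h + 70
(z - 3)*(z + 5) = z^2 + 2*z - 15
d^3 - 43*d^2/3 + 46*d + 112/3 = (d - 8)*(d - 7)*(d + 2/3)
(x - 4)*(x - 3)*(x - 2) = x^3 - 9*x^2 + 26*x - 24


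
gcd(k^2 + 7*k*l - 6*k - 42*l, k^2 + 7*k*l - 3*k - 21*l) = k + 7*l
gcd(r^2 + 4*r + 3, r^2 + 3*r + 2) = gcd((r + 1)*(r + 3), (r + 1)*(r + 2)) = r + 1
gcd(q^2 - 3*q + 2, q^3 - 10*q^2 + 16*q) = q - 2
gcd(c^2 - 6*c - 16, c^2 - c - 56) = c - 8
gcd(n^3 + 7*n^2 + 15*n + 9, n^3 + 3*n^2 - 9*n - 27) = n^2 + 6*n + 9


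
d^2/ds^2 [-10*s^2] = -20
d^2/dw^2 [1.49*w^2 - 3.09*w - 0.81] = 2.98000000000000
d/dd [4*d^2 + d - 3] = 8*d + 1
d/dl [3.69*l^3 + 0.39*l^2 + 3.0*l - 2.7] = 11.07*l^2 + 0.78*l + 3.0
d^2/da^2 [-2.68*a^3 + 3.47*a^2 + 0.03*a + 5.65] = 6.94 - 16.08*a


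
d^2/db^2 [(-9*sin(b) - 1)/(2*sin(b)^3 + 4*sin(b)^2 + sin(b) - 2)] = (144*sin(b)^7 + 252*sin(b)^6 - 56*sin(b)^5 + 20*sin(b)^4 + 100*sin(b)^3 - 489*sin(b)^2 - 442*sin(b) - 54)/(2*sin(b)^3 + 4*sin(b)^2 + sin(b) - 2)^3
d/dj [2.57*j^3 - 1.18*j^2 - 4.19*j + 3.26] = 7.71*j^2 - 2.36*j - 4.19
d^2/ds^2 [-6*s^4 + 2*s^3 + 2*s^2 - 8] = -72*s^2 + 12*s + 4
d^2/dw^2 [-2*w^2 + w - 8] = -4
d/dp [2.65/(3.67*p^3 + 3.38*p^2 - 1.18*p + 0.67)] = (-29.1765*p^2 - 17.914*p + 3.127)/(3.67*p^3 + 3.38*p^2 - 1.18*p + 0.67)^2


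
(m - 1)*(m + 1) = m^2 - 1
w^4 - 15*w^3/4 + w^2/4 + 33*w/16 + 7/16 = (w - 7/2)*(w - 1)*(w + 1/4)*(w + 1/2)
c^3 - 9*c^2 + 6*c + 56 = (c - 7)*(c - 4)*(c + 2)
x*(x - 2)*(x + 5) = x^3 + 3*x^2 - 10*x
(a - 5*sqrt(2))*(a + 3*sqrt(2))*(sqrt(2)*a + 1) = sqrt(2)*a^3 - 3*a^2 - 32*sqrt(2)*a - 30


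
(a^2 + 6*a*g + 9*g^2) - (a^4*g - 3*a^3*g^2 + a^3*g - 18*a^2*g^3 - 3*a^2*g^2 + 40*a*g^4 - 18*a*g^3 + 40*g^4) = -a^4*g + 3*a^3*g^2 - a^3*g + 18*a^2*g^3 + 3*a^2*g^2 + a^2 - 40*a*g^4 + 18*a*g^3 + 6*a*g - 40*g^4 + 9*g^2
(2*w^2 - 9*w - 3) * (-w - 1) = -2*w^3 + 7*w^2 + 12*w + 3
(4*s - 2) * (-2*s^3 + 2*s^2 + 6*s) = -8*s^4 + 12*s^3 + 20*s^2 - 12*s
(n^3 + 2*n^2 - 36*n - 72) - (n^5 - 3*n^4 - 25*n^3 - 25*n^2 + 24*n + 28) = -n^5 + 3*n^4 + 26*n^3 + 27*n^2 - 60*n - 100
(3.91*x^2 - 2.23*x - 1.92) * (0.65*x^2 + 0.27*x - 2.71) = 2.5415*x^4 - 0.3938*x^3 - 12.4462*x^2 + 5.5249*x + 5.2032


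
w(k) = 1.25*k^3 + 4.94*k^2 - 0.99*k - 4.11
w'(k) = 3.75*k^2 + 9.88*k - 0.99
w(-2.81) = 9.94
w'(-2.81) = 0.86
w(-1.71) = 5.78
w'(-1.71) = -6.92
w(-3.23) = 8.50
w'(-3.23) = 6.22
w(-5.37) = -49.91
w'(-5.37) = 54.09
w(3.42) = 100.29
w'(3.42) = 76.66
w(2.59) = 48.18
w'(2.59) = 49.75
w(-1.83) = 6.58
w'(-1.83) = -6.51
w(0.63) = -2.46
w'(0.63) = 6.72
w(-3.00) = 9.57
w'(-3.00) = 3.12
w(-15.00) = -3096.51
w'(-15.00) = 694.56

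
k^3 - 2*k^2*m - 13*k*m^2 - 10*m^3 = (k - 5*m)*(k + m)*(k + 2*m)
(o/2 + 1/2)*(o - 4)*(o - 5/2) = o^3/2 - 11*o^2/4 + 7*o/4 + 5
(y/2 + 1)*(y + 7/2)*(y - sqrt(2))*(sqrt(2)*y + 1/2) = sqrt(2)*y^4/2 - 3*y^3/4 + 11*sqrt(2)*y^3/4 - 33*y^2/8 + 13*sqrt(2)*y^2/4 - 21*y/4 - 11*sqrt(2)*y/8 - 7*sqrt(2)/4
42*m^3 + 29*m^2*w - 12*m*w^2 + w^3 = (-7*m + w)*(-6*m + w)*(m + w)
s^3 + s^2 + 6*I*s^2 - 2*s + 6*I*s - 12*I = (s - 1)*(s + 2)*(s + 6*I)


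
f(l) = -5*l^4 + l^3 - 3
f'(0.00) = 0.00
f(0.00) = -3.00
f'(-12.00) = 34992.00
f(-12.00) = -105411.00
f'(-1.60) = 89.60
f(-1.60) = -39.86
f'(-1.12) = 31.86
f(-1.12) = -12.27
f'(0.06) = 0.01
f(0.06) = -3.00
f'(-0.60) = 5.40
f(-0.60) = -3.86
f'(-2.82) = 472.37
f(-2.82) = -341.63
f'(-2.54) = 347.10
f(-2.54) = -227.50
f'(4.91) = -2295.09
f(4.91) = -2790.63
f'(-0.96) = 20.46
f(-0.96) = -8.13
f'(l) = -20*l^3 + 3*l^2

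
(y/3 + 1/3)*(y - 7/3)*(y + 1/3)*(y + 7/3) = y^4/3 + 4*y^3/9 - 46*y^2/27 - 196*y/81 - 49/81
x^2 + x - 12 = (x - 3)*(x + 4)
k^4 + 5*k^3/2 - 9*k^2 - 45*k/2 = k*(k - 3)*(k + 5/2)*(k + 3)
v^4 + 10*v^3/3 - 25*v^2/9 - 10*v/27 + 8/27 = (v - 2/3)*(v - 1/3)*(v + 1/3)*(v + 4)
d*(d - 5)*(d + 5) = d^3 - 25*d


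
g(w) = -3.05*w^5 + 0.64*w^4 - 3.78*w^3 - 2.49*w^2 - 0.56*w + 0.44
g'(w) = -15.25*w^4 + 2.56*w^3 - 11.34*w^2 - 4.98*w - 0.56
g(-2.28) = 238.79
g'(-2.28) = -490.60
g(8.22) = -113811.32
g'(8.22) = -69009.57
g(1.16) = -14.71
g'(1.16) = -45.21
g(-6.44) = 35796.62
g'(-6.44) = -27353.46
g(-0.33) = 0.51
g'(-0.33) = -0.42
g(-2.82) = 651.39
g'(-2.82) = -1098.53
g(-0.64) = 1.20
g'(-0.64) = -5.25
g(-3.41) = 1616.10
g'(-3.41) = -2278.94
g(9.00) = -178862.32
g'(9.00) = -99152.93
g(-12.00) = 778389.08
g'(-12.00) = -322221.44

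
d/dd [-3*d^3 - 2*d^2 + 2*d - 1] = -9*d^2 - 4*d + 2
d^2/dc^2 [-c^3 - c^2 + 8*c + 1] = -6*c - 2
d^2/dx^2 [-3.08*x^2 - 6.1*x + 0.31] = -6.16000000000000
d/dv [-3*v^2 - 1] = -6*v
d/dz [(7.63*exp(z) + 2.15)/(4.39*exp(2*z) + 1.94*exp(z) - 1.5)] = (-(7.63*exp(z) + 2.15)*(8.78*exp(z) + 1.94) + 33.4957*exp(2*z) + 14.8022*exp(z) - 11.445)*exp(z)/(4.39*exp(2*z) + 1.94*exp(z) - 1.5)^2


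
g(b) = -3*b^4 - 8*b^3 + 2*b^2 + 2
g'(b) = -12*b^3 - 24*b^2 + 4*b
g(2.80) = -342.33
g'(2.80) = -440.38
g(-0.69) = 4.90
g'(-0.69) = -10.24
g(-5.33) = -1151.02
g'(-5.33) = 1113.90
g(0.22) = 2.00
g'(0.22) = -0.41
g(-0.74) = 5.44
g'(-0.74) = -11.24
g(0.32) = 1.91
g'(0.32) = -1.57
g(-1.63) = 20.78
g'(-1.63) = -18.32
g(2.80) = -342.33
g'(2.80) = -440.38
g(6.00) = -5542.00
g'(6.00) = -3432.00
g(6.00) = -5542.00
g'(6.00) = -3432.00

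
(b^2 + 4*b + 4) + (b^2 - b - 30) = 2*b^2 + 3*b - 26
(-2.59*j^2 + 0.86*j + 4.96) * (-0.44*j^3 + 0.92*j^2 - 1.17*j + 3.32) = 1.1396*j^5 - 2.7612*j^4 + 1.6391*j^3 - 5.0418*j^2 - 2.948*j + 16.4672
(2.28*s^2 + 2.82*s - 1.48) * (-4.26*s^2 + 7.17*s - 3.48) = -9.7128*s^4 + 4.3344*s^3 + 18.5898*s^2 - 20.4252*s + 5.1504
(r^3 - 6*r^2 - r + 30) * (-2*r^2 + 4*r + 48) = -2*r^5 + 16*r^4 + 26*r^3 - 352*r^2 + 72*r + 1440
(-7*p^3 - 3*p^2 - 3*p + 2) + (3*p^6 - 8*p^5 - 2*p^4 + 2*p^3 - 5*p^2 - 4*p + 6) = 3*p^6 - 8*p^5 - 2*p^4 - 5*p^3 - 8*p^2 - 7*p + 8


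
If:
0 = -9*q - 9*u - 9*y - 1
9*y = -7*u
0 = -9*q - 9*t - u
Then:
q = 2*y/7 - 1/9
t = 1/9 - y/7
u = -9*y/7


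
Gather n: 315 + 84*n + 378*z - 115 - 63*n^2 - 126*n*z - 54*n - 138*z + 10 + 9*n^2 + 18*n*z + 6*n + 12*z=-54*n^2 + n*(36 - 108*z) + 252*z + 210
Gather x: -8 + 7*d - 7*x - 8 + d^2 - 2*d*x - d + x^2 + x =d^2 + 6*d + x^2 + x*(-2*d - 6) - 16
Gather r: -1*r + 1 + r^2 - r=r^2 - 2*r + 1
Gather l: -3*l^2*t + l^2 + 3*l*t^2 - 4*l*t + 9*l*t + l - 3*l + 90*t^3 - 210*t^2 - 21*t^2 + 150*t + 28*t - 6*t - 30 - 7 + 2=l^2*(1 - 3*t) + l*(3*t^2 + 5*t - 2) + 90*t^3 - 231*t^2 + 172*t - 35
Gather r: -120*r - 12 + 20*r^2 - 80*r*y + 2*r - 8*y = 20*r^2 + r*(-80*y - 118) - 8*y - 12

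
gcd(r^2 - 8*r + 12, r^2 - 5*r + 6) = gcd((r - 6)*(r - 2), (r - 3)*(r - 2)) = r - 2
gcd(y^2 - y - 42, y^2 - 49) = y - 7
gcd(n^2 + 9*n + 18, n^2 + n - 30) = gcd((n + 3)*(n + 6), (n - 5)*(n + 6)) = n + 6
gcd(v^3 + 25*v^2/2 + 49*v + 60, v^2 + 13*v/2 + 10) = v^2 + 13*v/2 + 10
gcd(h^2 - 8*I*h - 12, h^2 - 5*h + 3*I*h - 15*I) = 1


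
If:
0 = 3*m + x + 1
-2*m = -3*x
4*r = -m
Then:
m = -3/11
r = 3/44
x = -2/11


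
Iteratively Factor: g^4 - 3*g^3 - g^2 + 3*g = (g - 1)*(g^3 - 2*g^2 - 3*g) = g*(g - 1)*(g^2 - 2*g - 3) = g*(g - 3)*(g - 1)*(g + 1)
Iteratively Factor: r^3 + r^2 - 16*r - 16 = (r + 4)*(r^2 - 3*r - 4) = (r + 1)*(r + 4)*(r - 4)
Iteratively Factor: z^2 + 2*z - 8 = (z - 2)*(z + 4)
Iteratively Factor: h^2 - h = (h - 1)*(h)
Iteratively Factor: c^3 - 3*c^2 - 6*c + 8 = (c - 4)*(c^2 + c - 2) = (c - 4)*(c - 1)*(c + 2)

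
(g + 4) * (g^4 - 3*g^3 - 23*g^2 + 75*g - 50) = g^5 + g^4 - 35*g^3 - 17*g^2 + 250*g - 200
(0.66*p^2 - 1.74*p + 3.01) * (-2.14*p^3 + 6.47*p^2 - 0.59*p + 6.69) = -1.4124*p^5 + 7.9938*p^4 - 18.0886*p^3 + 24.9167*p^2 - 13.4165*p + 20.1369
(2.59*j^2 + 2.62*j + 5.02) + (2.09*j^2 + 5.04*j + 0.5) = 4.68*j^2 + 7.66*j + 5.52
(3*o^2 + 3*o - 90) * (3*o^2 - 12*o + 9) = 9*o^4 - 27*o^3 - 279*o^2 + 1107*o - 810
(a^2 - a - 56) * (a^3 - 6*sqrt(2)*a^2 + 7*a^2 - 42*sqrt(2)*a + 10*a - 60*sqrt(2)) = a^5 - 6*sqrt(2)*a^4 + 6*a^4 - 53*a^3 - 36*sqrt(2)*a^3 - 402*a^2 + 318*sqrt(2)*a^2 - 560*a + 2412*sqrt(2)*a + 3360*sqrt(2)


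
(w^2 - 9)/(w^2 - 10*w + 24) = (w^2 - 9)/(w^2 - 10*w + 24)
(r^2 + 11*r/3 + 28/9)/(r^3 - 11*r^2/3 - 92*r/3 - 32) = (r + 7/3)/(r^2 - 5*r - 24)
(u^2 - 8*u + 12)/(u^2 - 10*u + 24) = (u - 2)/(u - 4)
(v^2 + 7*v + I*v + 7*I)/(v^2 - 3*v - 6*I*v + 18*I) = (v^2 + v*(7 + I) + 7*I)/(v^2 + v*(-3 - 6*I) + 18*I)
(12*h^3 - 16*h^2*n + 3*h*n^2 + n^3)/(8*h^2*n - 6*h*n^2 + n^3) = (6*h^2 - 5*h*n - n^2)/(n*(4*h - n))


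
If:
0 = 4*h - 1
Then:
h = 1/4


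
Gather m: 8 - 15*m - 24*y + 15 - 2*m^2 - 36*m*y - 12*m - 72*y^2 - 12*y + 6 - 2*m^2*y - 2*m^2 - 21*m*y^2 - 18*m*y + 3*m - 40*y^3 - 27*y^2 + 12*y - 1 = m^2*(-2*y - 4) + m*(-21*y^2 - 54*y - 24) - 40*y^3 - 99*y^2 - 24*y + 28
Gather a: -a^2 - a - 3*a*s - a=-a^2 + a*(-3*s - 2)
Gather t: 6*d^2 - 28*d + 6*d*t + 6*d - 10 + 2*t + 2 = 6*d^2 - 22*d + t*(6*d + 2) - 8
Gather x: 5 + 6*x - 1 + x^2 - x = x^2 + 5*x + 4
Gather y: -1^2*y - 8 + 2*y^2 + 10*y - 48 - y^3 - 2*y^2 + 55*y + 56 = -y^3 + 64*y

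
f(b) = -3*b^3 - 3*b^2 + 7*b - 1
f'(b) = -9*b^2 - 6*b + 7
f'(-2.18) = -22.69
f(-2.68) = 16.44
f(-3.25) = 47.55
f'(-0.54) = 7.62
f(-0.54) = -5.18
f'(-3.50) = -82.25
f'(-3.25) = -68.56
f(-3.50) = 66.38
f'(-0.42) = 7.93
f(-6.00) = 497.00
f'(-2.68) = -41.56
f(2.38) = -41.78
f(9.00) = -2368.00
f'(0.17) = 5.72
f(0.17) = 0.09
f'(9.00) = -776.00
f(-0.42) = -4.25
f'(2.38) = -58.26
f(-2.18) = 0.56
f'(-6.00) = -281.00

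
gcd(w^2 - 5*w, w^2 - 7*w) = w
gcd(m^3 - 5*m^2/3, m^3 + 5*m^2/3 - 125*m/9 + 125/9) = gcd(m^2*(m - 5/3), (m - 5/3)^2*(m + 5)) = m - 5/3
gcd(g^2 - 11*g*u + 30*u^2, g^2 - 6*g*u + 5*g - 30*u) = -g + 6*u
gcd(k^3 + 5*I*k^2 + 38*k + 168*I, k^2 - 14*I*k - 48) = k - 6*I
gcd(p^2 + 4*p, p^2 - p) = p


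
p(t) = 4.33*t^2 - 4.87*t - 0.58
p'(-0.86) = -12.32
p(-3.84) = 81.97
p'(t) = 8.66*t - 4.87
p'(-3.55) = -35.61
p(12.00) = 564.50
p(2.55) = 15.16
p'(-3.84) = -38.12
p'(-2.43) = -25.91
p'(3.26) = 23.36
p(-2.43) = 36.82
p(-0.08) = -0.16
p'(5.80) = 45.36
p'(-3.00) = -30.85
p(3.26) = 29.56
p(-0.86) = 6.81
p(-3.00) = 53.00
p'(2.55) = 17.21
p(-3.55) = 71.28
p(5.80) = 116.84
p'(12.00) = 99.05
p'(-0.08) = -5.56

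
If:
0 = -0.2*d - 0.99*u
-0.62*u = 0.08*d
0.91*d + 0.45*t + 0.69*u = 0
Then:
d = 0.00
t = 0.00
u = 0.00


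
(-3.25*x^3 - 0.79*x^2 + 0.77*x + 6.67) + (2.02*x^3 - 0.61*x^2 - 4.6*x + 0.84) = -1.23*x^3 - 1.4*x^2 - 3.83*x + 7.51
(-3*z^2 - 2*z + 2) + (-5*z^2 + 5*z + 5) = -8*z^2 + 3*z + 7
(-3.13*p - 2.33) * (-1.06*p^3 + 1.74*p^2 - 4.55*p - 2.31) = 3.3178*p^4 - 2.9764*p^3 + 10.1873*p^2 + 17.8318*p + 5.3823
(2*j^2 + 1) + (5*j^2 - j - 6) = 7*j^2 - j - 5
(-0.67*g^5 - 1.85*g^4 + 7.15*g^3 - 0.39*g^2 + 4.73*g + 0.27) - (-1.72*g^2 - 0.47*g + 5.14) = -0.67*g^5 - 1.85*g^4 + 7.15*g^3 + 1.33*g^2 + 5.2*g - 4.87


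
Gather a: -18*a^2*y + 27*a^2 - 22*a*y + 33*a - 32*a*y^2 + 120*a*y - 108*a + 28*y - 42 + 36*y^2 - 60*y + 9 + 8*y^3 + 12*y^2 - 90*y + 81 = a^2*(27 - 18*y) + a*(-32*y^2 + 98*y - 75) + 8*y^3 + 48*y^2 - 122*y + 48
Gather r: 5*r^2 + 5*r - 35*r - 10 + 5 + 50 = 5*r^2 - 30*r + 45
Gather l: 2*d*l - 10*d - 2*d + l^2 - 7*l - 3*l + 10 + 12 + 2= -12*d + l^2 + l*(2*d - 10) + 24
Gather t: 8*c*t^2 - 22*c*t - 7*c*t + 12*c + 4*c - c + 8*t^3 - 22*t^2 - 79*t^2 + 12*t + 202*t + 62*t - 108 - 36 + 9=15*c + 8*t^3 + t^2*(8*c - 101) + t*(276 - 29*c) - 135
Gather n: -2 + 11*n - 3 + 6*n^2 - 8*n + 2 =6*n^2 + 3*n - 3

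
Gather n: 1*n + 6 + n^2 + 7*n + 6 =n^2 + 8*n + 12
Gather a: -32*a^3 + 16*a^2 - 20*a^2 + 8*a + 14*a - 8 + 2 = -32*a^3 - 4*a^2 + 22*a - 6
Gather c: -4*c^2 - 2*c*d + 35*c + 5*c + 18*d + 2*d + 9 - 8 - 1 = -4*c^2 + c*(40 - 2*d) + 20*d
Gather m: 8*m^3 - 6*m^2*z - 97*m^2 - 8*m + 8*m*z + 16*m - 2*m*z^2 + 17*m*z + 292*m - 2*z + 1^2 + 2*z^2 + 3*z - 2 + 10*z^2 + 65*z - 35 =8*m^3 + m^2*(-6*z - 97) + m*(-2*z^2 + 25*z + 300) + 12*z^2 + 66*z - 36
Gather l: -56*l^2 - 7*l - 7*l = -56*l^2 - 14*l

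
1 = 1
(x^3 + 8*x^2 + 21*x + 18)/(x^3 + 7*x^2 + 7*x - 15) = (x^2 + 5*x + 6)/(x^2 + 4*x - 5)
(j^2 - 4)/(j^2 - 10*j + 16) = (j + 2)/(j - 8)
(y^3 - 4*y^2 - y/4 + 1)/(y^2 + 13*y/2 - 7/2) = (y^2 - 7*y/2 - 2)/(y + 7)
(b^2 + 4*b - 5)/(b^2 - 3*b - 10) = (-b^2 - 4*b + 5)/(-b^2 + 3*b + 10)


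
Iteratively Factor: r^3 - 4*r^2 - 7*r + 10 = (r + 2)*(r^2 - 6*r + 5) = (r - 1)*(r + 2)*(r - 5)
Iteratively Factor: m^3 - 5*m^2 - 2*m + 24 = (m - 4)*(m^2 - m - 6) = (m - 4)*(m - 3)*(m + 2)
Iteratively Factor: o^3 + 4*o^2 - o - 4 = (o + 4)*(o^2 - 1) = (o + 1)*(o + 4)*(o - 1)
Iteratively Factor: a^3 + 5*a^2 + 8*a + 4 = (a + 2)*(a^2 + 3*a + 2) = (a + 2)^2*(a + 1)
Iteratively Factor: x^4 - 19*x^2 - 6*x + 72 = (x + 3)*(x^3 - 3*x^2 - 10*x + 24) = (x + 3)^2*(x^2 - 6*x + 8) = (x - 2)*(x + 3)^2*(x - 4)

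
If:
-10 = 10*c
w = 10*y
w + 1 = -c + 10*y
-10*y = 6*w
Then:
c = -1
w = 0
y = 0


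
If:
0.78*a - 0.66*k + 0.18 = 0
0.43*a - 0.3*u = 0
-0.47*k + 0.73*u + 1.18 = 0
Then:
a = -2.14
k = -2.26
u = -3.07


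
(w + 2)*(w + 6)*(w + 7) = w^3 + 15*w^2 + 68*w + 84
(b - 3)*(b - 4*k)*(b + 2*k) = b^3 - 2*b^2*k - 3*b^2 - 8*b*k^2 + 6*b*k + 24*k^2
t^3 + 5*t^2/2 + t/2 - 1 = (t - 1/2)*(t + 1)*(t + 2)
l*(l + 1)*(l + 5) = l^3 + 6*l^2 + 5*l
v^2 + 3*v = v*(v + 3)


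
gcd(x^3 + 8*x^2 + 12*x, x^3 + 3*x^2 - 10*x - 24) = x + 2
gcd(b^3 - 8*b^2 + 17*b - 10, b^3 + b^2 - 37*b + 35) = b^2 - 6*b + 5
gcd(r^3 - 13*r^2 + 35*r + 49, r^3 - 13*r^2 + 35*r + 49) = r^3 - 13*r^2 + 35*r + 49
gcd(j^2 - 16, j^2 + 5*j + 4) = j + 4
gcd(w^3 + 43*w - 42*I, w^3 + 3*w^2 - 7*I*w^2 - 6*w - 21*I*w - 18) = w^2 - 7*I*w - 6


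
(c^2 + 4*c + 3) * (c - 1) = c^3 + 3*c^2 - c - 3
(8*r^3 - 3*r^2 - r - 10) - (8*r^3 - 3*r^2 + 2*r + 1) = -3*r - 11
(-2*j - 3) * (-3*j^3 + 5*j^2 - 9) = 6*j^4 - j^3 - 15*j^2 + 18*j + 27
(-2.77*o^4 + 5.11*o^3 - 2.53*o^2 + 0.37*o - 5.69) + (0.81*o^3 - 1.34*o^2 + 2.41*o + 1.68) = -2.77*o^4 + 5.92*o^3 - 3.87*o^2 + 2.78*o - 4.01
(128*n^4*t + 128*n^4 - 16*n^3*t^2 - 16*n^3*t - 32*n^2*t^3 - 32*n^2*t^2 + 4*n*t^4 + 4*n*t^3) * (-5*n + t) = -640*n^5*t - 640*n^5 + 208*n^4*t^2 + 208*n^4*t + 144*n^3*t^3 + 144*n^3*t^2 - 52*n^2*t^4 - 52*n^2*t^3 + 4*n*t^5 + 4*n*t^4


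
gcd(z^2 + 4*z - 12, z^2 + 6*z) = z + 6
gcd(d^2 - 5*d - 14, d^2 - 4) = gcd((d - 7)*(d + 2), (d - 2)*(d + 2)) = d + 2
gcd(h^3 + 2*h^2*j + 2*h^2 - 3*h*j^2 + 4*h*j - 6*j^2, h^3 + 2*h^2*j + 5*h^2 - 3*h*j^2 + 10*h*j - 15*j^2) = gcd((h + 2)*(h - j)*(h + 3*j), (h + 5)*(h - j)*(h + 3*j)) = h^2 + 2*h*j - 3*j^2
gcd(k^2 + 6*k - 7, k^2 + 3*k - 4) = k - 1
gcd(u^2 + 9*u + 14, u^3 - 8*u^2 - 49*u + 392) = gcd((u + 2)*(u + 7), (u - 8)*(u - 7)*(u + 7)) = u + 7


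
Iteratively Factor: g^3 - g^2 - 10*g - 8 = (g + 2)*(g^2 - 3*g - 4) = (g + 1)*(g + 2)*(g - 4)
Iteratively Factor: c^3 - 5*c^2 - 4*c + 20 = (c - 2)*(c^2 - 3*c - 10) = (c - 5)*(c - 2)*(c + 2)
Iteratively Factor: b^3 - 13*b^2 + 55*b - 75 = (b - 3)*(b^2 - 10*b + 25) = (b - 5)*(b - 3)*(b - 5)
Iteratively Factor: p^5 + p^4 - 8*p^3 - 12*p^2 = (p + 2)*(p^4 - p^3 - 6*p^2) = p*(p + 2)*(p^3 - p^2 - 6*p) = p^2*(p + 2)*(p^2 - p - 6) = p^2*(p + 2)^2*(p - 3)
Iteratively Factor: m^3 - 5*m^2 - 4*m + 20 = (m - 2)*(m^2 - 3*m - 10) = (m - 5)*(m - 2)*(m + 2)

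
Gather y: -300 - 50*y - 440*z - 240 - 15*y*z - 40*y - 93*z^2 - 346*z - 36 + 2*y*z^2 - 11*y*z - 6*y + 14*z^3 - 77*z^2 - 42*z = y*(2*z^2 - 26*z - 96) + 14*z^3 - 170*z^2 - 828*z - 576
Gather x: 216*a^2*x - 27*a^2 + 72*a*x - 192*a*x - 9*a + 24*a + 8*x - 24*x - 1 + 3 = -27*a^2 + 15*a + x*(216*a^2 - 120*a - 16) + 2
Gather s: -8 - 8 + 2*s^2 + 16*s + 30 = 2*s^2 + 16*s + 14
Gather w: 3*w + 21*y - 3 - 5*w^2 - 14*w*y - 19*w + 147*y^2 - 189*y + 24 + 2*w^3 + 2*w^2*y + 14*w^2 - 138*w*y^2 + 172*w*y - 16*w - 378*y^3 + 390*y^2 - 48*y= 2*w^3 + w^2*(2*y + 9) + w*(-138*y^2 + 158*y - 32) - 378*y^3 + 537*y^2 - 216*y + 21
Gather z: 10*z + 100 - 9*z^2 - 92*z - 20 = -9*z^2 - 82*z + 80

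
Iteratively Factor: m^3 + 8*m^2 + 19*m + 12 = (m + 3)*(m^2 + 5*m + 4) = (m + 1)*(m + 3)*(m + 4)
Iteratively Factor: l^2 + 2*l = (l)*(l + 2)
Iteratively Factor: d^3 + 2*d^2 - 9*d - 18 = (d - 3)*(d^2 + 5*d + 6) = (d - 3)*(d + 2)*(d + 3)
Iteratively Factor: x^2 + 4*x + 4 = (x + 2)*(x + 2)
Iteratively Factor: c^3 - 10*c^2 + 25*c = (c - 5)*(c^2 - 5*c) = (c - 5)^2*(c)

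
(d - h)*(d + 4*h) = d^2 + 3*d*h - 4*h^2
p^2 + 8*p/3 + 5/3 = (p + 1)*(p + 5/3)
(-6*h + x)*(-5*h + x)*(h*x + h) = 30*h^3*x + 30*h^3 - 11*h^2*x^2 - 11*h^2*x + h*x^3 + h*x^2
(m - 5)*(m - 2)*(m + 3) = m^3 - 4*m^2 - 11*m + 30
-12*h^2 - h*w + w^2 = (-4*h + w)*(3*h + w)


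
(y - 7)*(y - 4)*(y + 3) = y^3 - 8*y^2 - 5*y + 84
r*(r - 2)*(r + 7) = r^3 + 5*r^2 - 14*r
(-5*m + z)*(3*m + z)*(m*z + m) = -15*m^3*z - 15*m^3 - 2*m^2*z^2 - 2*m^2*z + m*z^3 + m*z^2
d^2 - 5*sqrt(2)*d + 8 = (d - 4*sqrt(2))*(d - sqrt(2))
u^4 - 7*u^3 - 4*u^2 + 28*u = u*(u - 7)*(u - 2)*(u + 2)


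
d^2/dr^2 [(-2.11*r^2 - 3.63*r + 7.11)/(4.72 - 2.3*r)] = (97.605608 - 7.105427357601e-15*r^2)/(12.167*r^3 - 74.9064*r^2 + 153.72096*r - 105.154048)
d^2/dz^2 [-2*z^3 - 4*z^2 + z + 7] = -12*z - 8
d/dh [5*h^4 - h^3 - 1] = h^2*(20*h - 3)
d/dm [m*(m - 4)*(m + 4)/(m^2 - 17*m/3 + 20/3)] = 3*(3*m^2 - 10*m - 20)/(9*m^2 - 30*m + 25)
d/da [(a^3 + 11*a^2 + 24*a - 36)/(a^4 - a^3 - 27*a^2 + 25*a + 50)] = (-a^6 - 22*a^5 - 88*a^4 + 242*a^3 + 965*a^2 - 844*a + 2100)/(a^8 - 2*a^7 - 53*a^6 + 104*a^5 + 779*a^4 - 1450*a^3 - 2075*a^2 + 2500*a + 2500)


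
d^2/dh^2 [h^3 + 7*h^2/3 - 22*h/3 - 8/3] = 6*h + 14/3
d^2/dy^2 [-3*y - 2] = 0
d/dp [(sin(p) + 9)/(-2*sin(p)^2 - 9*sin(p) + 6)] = (36*sin(p) - cos(2*p) + 88)*cos(p)/(9*sin(p) - cos(2*p) - 5)^2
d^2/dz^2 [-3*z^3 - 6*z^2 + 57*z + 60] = -18*z - 12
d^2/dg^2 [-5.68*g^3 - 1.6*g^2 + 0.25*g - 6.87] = -34.08*g - 3.2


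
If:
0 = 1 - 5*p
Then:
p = 1/5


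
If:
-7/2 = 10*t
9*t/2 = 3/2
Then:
No Solution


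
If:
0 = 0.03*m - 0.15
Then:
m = 5.00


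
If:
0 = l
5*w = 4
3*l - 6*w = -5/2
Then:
No Solution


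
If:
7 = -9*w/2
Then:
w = -14/9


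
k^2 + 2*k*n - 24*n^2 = (k - 4*n)*(k + 6*n)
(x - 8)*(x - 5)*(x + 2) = x^3 - 11*x^2 + 14*x + 80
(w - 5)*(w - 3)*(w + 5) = w^3 - 3*w^2 - 25*w + 75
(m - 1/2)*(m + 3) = m^2 + 5*m/2 - 3/2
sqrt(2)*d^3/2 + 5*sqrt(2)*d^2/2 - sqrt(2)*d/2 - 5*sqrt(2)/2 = (d - 1)*(d + 5)*(sqrt(2)*d/2 + sqrt(2)/2)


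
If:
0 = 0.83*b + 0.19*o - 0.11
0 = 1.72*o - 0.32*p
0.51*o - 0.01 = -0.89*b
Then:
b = 0.21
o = -0.35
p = -1.89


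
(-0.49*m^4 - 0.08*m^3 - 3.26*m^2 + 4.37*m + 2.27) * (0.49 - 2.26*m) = 1.1074*m^5 - 0.0593*m^4 + 7.3284*m^3 - 11.4736*m^2 - 2.9889*m + 1.1123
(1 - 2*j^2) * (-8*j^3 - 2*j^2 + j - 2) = 16*j^5 + 4*j^4 - 10*j^3 + 2*j^2 + j - 2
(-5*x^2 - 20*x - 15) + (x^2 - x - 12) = -4*x^2 - 21*x - 27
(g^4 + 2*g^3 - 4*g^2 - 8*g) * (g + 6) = g^5 + 8*g^4 + 8*g^3 - 32*g^2 - 48*g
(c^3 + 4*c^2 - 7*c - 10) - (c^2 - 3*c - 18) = c^3 + 3*c^2 - 4*c + 8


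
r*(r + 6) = r^2 + 6*r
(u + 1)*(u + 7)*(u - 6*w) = u^3 - 6*u^2*w + 8*u^2 - 48*u*w + 7*u - 42*w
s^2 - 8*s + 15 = (s - 5)*(s - 3)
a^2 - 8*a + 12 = (a - 6)*(a - 2)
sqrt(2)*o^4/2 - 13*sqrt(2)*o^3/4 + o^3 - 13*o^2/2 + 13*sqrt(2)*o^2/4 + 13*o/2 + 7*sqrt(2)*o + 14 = (o - 4)*(o - 7/2)*(o + 1)*(sqrt(2)*o/2 + 1)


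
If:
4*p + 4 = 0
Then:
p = -1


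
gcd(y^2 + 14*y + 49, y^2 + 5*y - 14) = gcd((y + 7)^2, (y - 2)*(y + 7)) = y + 7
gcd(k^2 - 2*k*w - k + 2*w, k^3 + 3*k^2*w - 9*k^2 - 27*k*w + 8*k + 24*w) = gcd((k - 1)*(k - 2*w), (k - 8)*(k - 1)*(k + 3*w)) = k - 1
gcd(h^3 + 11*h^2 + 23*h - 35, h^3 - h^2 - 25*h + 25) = h^2 + 4*h - 5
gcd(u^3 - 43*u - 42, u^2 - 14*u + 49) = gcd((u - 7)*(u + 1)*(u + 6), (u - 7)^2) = u - 7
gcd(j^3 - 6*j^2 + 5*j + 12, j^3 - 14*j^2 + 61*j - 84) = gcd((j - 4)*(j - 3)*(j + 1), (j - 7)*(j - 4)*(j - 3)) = j^2 - 7*j + 12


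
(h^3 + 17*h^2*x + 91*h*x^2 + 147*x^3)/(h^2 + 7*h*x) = h + 10*x + 21*x^2/h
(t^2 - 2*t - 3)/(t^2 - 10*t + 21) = (t + 1)/(t - 7)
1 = 1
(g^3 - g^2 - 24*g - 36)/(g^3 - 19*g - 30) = (g - 6)/(g - 5)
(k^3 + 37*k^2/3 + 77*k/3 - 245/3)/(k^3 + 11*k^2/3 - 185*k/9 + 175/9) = 3*(k + 7)/(3*k - 5)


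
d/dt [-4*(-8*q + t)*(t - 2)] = 32*q - 8*t + 8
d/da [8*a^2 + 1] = 16*a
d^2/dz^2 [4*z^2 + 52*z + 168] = 8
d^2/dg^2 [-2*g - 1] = 0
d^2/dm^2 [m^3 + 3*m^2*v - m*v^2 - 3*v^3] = 6*m + 6*v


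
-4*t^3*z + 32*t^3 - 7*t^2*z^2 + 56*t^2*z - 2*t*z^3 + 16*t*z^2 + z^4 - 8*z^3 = (-4*t + z)*(t + z)^2*(z - 8)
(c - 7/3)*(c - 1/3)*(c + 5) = c^3 + 7*c^2/3 - 113*c/9 + 35/9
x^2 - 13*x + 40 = (x - 8)*(x - 5)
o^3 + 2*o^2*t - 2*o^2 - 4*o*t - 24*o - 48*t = (o - 6)*(o + 4)*(o + 2*t)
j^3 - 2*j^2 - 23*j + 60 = (j - 4)*(j - 3)*(j + 5)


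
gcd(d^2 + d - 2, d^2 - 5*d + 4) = d - 1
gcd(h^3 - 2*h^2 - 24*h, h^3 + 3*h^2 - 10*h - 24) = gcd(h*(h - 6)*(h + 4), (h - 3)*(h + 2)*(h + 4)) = h + 4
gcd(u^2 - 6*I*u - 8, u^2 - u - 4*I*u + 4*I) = u - 4*I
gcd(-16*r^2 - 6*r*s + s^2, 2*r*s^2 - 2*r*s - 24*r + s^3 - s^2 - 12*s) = 2*r + s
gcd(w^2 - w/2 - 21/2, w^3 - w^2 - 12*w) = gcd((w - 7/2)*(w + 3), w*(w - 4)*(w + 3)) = w + 3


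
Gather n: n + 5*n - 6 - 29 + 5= 6*n - 30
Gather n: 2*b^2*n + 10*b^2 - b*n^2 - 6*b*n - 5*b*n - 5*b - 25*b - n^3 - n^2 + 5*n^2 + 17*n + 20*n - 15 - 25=10*b^2 - 30*b - n^3 + n^2*(4 - b) + n*(2*b^2 - 11*b + 37) - 40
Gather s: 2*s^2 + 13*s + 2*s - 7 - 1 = 2*s^2 + 15*s - 8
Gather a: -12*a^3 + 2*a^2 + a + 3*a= -12*a^3 + 2*a^2 + 4*a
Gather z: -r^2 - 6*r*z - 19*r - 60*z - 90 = -r^2 - 19*r + z*(-6*r - 60) - 90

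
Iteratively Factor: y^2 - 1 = (y - 1)*(y + 1)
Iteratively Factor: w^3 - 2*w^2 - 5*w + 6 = (w + 2)*(w^2 - 4*w + 3) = (w - 1)*(w + 2)*(w - 3)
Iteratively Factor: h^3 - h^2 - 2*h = (h + 1)*(h^2 - 2*h) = h*(h + 1)*(h - 2)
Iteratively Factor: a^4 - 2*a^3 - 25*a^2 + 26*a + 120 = (a - 5)*(a^3 + 3*a^2 - 10*a - 24) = (a - 5)*(a + 2)*(a^2 + a - 12) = (a - 5)*(a - 3)*(a + 2)*(a + 4)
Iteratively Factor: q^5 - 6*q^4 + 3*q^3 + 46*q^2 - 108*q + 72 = (q - 2)*(q^4 - 4*q^3 - 5*q^2 + 36*q - 36) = (q - 2)*(q + 3)*(q^3 - 7*q^2 + 16*q - 12) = (q - 3)*(q - 2)*(q + 3)*(q^2 - 4*q + 4) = (q - 3)*(q - 2)^2*(q + 3)*(q - 2)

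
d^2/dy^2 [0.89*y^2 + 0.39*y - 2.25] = 1.78000000000000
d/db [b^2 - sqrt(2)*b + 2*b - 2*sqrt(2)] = 2*b - sqrt(2) + 2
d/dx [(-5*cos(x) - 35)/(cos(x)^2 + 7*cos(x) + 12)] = 5*(sin(x)^2 - 14*cos(x) - 38)*sin(x)/(cos(x)^2 + 7*cos(x) + 12)^2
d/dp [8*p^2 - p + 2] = 16*p - 1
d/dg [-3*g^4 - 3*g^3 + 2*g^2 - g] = -12*g^3 - 9*g^2 + 4*g - 1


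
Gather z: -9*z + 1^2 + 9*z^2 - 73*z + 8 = 9*z^2 - 82*z + 9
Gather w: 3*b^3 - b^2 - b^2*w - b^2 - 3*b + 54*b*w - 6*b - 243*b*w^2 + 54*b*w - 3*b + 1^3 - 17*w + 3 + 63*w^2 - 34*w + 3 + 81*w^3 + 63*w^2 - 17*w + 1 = 3*b^3 - 2*b^2 - 12*b + 81*w^3 + w^2*(126 - 243*b) + w*(-b^2 + 108*b - 68) + 8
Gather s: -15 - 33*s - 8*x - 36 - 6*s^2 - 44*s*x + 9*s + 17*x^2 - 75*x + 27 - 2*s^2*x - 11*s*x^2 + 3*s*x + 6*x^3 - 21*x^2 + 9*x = s^2*(-2*x - 6) + s*(-11*x^2 - 41*x - 24) + 6*x^3 - 4*x^2 - 74*x - 24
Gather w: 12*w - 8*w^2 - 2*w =-8*w^2 + 10*w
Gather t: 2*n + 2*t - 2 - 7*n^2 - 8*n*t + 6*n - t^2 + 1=-7*n^2 + 8*n - t^2 + t*(2 - 8*n) - 1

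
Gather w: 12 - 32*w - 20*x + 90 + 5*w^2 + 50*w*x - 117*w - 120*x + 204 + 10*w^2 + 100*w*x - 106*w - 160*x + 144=15*w^2 + w*(150*x - 255) - 300*x + 450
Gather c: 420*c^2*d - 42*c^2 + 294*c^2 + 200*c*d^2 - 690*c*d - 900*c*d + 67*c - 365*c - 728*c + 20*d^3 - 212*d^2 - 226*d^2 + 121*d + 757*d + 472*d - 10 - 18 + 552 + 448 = c^2*(420*d + 252) + c*(200*d^2 - 1590*d - 1026) + 20*d^3 - 438*d^2 + 1350*d + 972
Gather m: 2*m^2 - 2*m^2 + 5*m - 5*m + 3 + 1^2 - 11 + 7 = 0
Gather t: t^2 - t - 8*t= t^2 - 9*t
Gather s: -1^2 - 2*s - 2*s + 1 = -4*s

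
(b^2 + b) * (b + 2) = b^3 + 3*b^2 + 2*b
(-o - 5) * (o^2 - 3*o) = -o^3 - 2*o^2 + 15*o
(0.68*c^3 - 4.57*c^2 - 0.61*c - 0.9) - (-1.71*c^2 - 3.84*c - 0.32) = 0.68*c^3 - 2.86*c^2 + 3.23*c - 0.58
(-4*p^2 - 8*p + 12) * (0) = 0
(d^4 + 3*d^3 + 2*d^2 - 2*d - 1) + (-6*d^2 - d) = d^4 + 3*d^3 - 4*d^2 - 3*d - 1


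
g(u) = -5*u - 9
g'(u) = -5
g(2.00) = -19.00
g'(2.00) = -5.00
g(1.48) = -16.40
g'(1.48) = -5.00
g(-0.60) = -6.00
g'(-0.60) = -5.00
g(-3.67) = 9.35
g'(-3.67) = -5.00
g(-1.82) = 0.10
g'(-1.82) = -5.00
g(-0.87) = -4.65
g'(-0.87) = -5.00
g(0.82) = -13.10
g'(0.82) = -5.00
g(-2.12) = 1.60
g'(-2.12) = -5.00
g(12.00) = -69.00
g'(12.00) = -5.00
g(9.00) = -54.00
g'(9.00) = -5.00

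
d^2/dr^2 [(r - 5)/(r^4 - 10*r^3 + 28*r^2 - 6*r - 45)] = 4*(3*r^2 - 2*r + 3)/(r^7 - 9*r^6 + 21*r^5 + 19*r^4 - 93*r^3 - 27*r^2 + 135*r + 81)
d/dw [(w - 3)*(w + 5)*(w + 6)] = 3*w^2 + 16*w - 3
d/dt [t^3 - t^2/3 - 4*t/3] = 3*t^2 - 2*t/3 - 4/3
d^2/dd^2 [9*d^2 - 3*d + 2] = 18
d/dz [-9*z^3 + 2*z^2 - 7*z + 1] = -27*z^2 + 4*z - 7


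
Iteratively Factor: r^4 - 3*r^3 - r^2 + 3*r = (r)*(r^3 - 3*r^2 - r + 3) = r*(r - 3)*(r^2 - 1) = r*(r - 3)*(r - 1)*(r + 1)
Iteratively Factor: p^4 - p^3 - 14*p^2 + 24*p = (p)*(p^3 - p^2 - 14*p + 24) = p*(p - 3)*(p^2 + 2*p - 8) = p*(p - 3)*(p - 2)*(p + 4)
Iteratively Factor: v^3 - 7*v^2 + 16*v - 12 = (v - 2)*(v^2 - 5*v + 6) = (v - 3)*(v - 2)*(v - 2)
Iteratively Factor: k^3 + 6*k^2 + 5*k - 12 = (k - 1)*(k^2 + 7*k + 12) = (k - 1)*(k + 4)*(k + 3)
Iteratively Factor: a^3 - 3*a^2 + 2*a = (a - 1)*(a^2 - 2*a) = a*(a - 1)*(a - 2)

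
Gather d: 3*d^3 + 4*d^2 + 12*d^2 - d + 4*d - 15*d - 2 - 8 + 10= 3*d^3 + 16*d^2 - 12*d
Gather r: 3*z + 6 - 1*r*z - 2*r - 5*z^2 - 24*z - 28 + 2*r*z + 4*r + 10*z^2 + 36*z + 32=r*(z + 2) + 5*z^2 + 15*z + 10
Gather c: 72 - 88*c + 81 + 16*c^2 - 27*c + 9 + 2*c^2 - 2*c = 18*c^2 - 117*c + 162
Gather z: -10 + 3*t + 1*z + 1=3*t + z - 9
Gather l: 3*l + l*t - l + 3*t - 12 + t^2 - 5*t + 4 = l*(t + 2) + t^2 - 2*t - 8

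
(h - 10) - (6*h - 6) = -5*h - 4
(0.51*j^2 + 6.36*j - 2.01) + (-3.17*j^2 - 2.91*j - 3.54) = -2.66*j^2 + 3.45*j - 5.55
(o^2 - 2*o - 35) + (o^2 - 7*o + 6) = 2*o^2 - 9*o - 29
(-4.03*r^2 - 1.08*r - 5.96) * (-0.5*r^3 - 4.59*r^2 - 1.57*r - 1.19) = 2.015*r^5 + 19.0377*r^4 + 14.2643*r^3 + 33.8477*r^2 + 10.6424*r + 7.0924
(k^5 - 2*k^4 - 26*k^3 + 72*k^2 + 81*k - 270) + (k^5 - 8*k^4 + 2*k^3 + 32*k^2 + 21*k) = 2*k^5 - 10*k^4 - 24*k^3 + 104*k^2 + 102*k - 270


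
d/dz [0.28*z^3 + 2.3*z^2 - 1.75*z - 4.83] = 0.84*z^2 + 4.6*z - 1.75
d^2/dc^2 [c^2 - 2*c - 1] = 2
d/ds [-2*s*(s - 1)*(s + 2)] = -6*s^2 - 4*s + 4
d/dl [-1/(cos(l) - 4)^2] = -2*sin(l)/(cos(l) - 4)^3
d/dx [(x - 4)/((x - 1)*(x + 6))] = (-x^2 + 8*x + 14)/(x^4 + 10*x^3 + 13*x^2 - 60*x + 36)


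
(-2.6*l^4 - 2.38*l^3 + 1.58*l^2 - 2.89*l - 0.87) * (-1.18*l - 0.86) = 3.068*l^5 + 5.0444*l^4 + 0.1824*l^3 + 2.0514*l^2 + 3.512*l + 0.7482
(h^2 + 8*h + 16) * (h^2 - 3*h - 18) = h^4 + 5*h^3 - 26*h^2 - 192*h - 288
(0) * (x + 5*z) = 0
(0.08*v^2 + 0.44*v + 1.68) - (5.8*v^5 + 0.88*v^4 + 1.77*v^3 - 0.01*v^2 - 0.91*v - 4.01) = -5.8*v^5 - 0.88*v^4 - 1.77*v^3 + 0.09*v^2 + 1.35*v + 5.69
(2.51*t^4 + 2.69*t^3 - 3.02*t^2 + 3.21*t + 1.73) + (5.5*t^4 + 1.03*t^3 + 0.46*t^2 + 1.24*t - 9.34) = 8.01*t^4 + 3.72*t^3 - 2.56*t^2 + 4.45*t - 7.61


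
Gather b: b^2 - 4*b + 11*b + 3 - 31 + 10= b^2 + 7*b - 18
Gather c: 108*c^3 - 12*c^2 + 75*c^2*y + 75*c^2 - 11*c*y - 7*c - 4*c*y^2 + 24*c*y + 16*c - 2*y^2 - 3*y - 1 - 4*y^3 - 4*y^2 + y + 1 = 108*c^3 + c^2*(75*y + 63) + c*(-4*y^2 + 13*y + 9) - 4*y^3 - 6*y^2 - 2*y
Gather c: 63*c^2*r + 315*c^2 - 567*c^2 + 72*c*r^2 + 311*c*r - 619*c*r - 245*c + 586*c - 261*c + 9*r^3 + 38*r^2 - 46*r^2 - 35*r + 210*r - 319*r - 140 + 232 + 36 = c^2*(63*r - 252) + c*(72*r^2 - 308*r + 80) + 9*r^3 - 8*r^2 - 144*r + 128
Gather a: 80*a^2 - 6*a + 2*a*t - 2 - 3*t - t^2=80*a^2 + a*(2*t - 6) - t^2 - 3*t - 2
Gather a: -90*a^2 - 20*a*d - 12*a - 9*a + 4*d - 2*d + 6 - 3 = -90*a^2 + a*(-20*d - 21) + 2*d + 3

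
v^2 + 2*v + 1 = (v + 1)^2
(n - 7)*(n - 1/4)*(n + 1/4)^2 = n^4 - 27*n^3/4 - 29*n^2/16 + 27*n/64 + 7/64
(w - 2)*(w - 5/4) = w^2 - 13*w/4 + 5/2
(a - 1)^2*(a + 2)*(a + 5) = a^4 + 5*a^3 - 3*a^2 - 13*a + 10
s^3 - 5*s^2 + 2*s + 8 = (s - 4)*(s - 2)*(s + 1)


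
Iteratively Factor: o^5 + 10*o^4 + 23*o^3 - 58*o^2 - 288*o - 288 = (o + 2)*(o^4 + 8*o^3 + 7*o^2 - 72*o - 144) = (o - 3)*(o + 2)*(o^3 + 11*o^2 + 40*o + 48) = (o - 3)*(o + 2)*(o + 4)*(o^2 + 7*o + 12) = (o - 3)*(o + 2)*(o + 3)*(o + 4)*(o + 4)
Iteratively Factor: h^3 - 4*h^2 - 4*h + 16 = (h - 2)*(h^2 - 2*h - 8) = (h - 4)*(h - 2)*(h + 2)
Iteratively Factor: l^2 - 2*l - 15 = (l - 5)*(l + 3)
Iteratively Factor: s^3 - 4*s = (s + 2)*(s^2 - 2*s) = s*(s + 2)*(s - 2)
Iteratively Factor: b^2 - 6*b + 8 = (b - 4)*(b - 2)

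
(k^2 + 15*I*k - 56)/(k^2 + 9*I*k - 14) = (k + 8*I)/(k + 2*I)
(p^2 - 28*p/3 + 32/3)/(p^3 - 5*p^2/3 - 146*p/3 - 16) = (3*p - 4)/(3*p^2 + 19*p + 6)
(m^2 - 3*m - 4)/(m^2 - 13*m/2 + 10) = 2*(m + 1)/(2*m - 5)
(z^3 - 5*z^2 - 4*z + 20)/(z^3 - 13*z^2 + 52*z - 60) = (z + 2)/(z - 6)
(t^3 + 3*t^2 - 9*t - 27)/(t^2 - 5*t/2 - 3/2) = 2*(t^2 + 6*t + 9)/(2*t + 1)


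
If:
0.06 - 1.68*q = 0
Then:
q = 0.04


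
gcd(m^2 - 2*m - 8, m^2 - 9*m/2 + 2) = m - 4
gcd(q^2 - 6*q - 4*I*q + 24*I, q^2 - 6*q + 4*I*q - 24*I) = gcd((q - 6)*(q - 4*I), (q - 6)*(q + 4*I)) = q - 6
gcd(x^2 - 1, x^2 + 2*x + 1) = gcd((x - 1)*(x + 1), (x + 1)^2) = x + 1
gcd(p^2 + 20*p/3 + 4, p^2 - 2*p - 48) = p + 6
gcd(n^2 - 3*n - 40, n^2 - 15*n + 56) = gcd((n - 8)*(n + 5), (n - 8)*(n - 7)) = n - 8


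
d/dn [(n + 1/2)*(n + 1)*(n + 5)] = 3*n^2 + 13*n + 8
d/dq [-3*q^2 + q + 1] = 1 - 6*q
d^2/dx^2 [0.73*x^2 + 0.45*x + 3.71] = 1.46000000000000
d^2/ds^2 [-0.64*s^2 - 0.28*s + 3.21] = -1.28000000000000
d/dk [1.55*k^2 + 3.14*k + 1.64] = 3.1*k + 3.14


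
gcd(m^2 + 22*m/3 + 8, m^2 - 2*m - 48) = m + 6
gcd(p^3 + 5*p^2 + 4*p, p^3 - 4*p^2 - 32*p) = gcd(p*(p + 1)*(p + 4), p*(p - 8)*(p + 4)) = p^2 + 4*p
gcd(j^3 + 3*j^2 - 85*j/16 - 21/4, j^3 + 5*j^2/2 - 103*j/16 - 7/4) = j^2 + 9*j/4 - 7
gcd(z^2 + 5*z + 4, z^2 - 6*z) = 1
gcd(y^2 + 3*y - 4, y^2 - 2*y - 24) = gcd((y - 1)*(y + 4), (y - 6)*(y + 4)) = y + 4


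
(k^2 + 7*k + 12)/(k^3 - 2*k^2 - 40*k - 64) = (k + 3)/(k^2 - 6*k - 16)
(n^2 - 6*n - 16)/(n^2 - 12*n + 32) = (n + 2)/(n - 4)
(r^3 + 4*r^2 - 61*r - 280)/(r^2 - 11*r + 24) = (r^2 + 12*r + 35)/(r - 3)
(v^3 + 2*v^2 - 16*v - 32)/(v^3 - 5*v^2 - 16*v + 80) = (v + 2)/(v - 5)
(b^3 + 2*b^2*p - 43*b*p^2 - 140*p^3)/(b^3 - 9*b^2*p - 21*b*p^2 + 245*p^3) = (-b - 4*p)/(-b + 7*p)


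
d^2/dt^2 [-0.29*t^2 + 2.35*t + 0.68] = -0.580000000000000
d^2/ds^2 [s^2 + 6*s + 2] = 2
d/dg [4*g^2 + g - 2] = 8*g + 1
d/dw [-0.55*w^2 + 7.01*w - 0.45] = 7.01 - 1.1*w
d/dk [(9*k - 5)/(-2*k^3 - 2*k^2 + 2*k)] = (18*k^3 - 6*k^2 - 10*k + 5)/(2*k^2*(k^4 + 2*k^3 - k^2 - 2*k + 1))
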